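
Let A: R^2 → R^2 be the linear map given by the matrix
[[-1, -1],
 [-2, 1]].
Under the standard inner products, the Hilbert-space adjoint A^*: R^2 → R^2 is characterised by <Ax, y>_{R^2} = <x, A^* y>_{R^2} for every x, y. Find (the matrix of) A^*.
A^* = A^T =
[[-1, -2],
 [-1, 1]]

For real matrices with standard dot products, the defining identity <Ax, y> = <x, A^* y> gives (Ax)^T y = x^T (A^*) y, i.e. x^T A^T y = x^T (A^*) y. Since this holds for all x, y, we must have A^* = A^T. Therefore
A^* =
[[-1, -2],
 [-1, 1]].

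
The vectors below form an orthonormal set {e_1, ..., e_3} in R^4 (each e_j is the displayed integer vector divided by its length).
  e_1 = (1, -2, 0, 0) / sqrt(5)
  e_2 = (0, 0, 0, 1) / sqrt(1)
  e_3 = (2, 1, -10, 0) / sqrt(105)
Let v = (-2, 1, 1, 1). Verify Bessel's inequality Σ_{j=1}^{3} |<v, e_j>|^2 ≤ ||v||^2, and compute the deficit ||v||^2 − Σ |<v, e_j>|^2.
Σ |<v, e_j>|^2 = 122/21; ||v||^2 = 7; deficit = 25/21

Write each e_j = u_j / sqrt(<u_j, u_j>) where u_j is the displayed integer vector. Then <v, e_j> = <v, u_j> / sqrt(<u_j, u_j>), so |<v, e_j>|^2 = <v, u_j>^2 / <u_j, u_j>.
Coefficients: <v, e_1> = -4/sqrt(5), <v, e_2> = 1/sqrt(1), <v, e_3> = -13/sqrt(105).
Square and sum: Σ |<v, e_j>|^2 = 122/21.
Compute ||v||^2 = v·v = 7.
Deficit = 7 − 122/21 = 25/21 ≥ 0, confirming Bessel's inequality. (The deficit equals ||v − Σ <v,e_j> e_j||^2, the squared distance from v to span{e_j}.)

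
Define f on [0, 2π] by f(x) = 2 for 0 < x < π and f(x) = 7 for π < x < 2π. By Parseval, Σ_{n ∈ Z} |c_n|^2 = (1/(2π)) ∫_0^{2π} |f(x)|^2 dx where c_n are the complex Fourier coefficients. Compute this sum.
Σ |c_n|^2 = 53/2

Parseval equates the L^2 energy of f (normalised by 1/(2π)) with the ℓ^2 sum of its Fourier coefficients: (1/(2π)) ∫_0^{2π} |f|^2 = Σ |c_n|^2.
Compute the left side: (1/(2π)) [∫_0^π 2^2 dx + ∫_π^{2π} 7^2 dx] = (1/(2π)) · (4π + 49π) = (4 + 49)/2 = 53/2.
So Σ_{n ∈ Z} |c_n|^2 = 53/2.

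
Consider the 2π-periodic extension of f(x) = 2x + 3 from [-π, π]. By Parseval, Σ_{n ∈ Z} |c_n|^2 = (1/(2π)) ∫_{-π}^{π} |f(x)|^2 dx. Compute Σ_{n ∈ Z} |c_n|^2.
Σ |c_n|^2 = 4π^2/3 + 9

Expand and integrate term by term over [-π, π]:
  ∫ (2x)^2 dx = 4·(2π^3/3); ∫ 2·2·(3)·x dx = 0 (odd integrand); ∫ 3^2 dx = 9·2π.
So (1/(2π)) ∫_{-π}^{π} (2x + 3)^2 dx = 4π^2/3 + 9 = 4π^2/3 + 9.
Parseval ⇒ Σ |c_n|^2 = 4π^2/3 + 9.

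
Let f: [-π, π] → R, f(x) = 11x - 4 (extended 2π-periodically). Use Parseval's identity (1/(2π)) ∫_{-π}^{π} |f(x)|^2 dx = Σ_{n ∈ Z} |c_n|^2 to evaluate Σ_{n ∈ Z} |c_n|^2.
Σ |c_n|^2 = 121π^2/3 + 16

Expand and integrate term by term over [-π, π]:
  ∫ (11x)^2 dx = 121·(2π^3/3); ∫ 2·11·(-4)·x dx = 0 (odd integrand); ∫ (-4)^2 dx = 16·2π.
So (1/(2π)) ∫_{-π}^{π} (11x - 4)^2 dx = 121π^2/3 + 16 = 121π^2/3 + 16.
Parseval ⇒ Σ |c_n|^2 = 121π^2/3 + 16.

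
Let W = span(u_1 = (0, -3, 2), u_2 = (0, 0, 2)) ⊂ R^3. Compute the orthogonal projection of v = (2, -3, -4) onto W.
proj_W(v) = (0, -3, -4)

Set up U = [u_1 | ... | u_2] ∈ R^(3×2). The projector onto W = col(U) is P = U (U^T U)^(-1) U^T.
Compute U^T U =
  [13, 4]
  [4, 4],
and U^T v = (1, -8).
Solve U^T U · c = U^T v for the coefficients: c = (1, -3). The projection is proj_W(v) = U c.
Check: (v - proj_W(v)) · u_1 = 0  (should be 0).
Check: (v - proj_W(v)) · u_2 = 0  (should be 0).
Result: proj_W(v) = (0, -3, -4).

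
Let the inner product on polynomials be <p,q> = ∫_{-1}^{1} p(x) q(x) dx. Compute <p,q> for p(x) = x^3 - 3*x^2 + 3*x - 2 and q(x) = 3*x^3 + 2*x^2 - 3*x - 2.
<p,q> = 88/21

Expand the product: p(x)·q(x) = 3*x^6 - 7*x^5 + 7*x^3 - 7*x^2 + 4.
∫_{-1}^{1} of each monomial x^k gives [2/(k+1) if k even, 0 if k odd]. Integrating term-by-term (or equivalently evaluating the antiderivative F(x) = 3*x^7/7 - 7*x^6/6 + 7*x^4/4 - 7*x^3/3 + 4*x at the endpoints):
  F(1) − F(−1) = 75/28 − (-127/84) = 88/21.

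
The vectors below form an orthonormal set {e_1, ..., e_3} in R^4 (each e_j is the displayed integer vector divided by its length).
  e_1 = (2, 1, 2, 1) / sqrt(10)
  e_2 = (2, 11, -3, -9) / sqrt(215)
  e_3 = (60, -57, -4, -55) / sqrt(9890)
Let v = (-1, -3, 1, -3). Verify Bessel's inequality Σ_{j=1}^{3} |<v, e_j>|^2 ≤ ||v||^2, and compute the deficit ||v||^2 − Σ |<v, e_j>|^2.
Σ |<v, e_j>|^2 = 1339/115; ||v||^2 = 20; deficit = 961/115

Write each e_j = u_j / sqrt(<u_j, u_j>) where u_j is the displayed integer vector. Then <v, e_j> = <v, u_j> / sqrt(<u_j, u_j>), so |<v, e_j>|^2 = <v, u_j>^2 / <u_j, u_j>.
Coefficients: <v, e_1> = -6/sqrt(10), <v, e_2> = -11/sqrt(215), <v, e_3> = 272/sqrt(9890).
Square and sum: Σ |<v, e_j>|^2 = 1339/115.
Compute ||v||^2 = v·v = 20.
Deficit = 20 − 1339/115 = 961/115 ≥ 0, confirming Bessel's inequality. (The deficit equals ||v − Σ <v,e_j> e_j||^2, the squared distance from v to span{e_j}.)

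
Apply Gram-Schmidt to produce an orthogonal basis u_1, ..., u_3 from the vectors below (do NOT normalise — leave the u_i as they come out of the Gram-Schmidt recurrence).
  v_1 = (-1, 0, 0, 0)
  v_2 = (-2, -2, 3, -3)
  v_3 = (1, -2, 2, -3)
Orthogonal basis:
  u_1 = (-1, 0, 0, 0)
  u_2 = (0, -2, 3, -3)
  u_3 = (0, -3/11, -13/22, -9/22)

Apply the Gram-Schmidt recurrence
  u_1 = v_1
  u_i = v_i − Σ_{j<i} ((v_i · u_j) / (u_j · u_j)) · u_j.

Step by step this gives:
  u_1 = (-1, 0, 0, 0)
  u_2 = (0, -2, 3, -3)
  u_3 = (0, -3/11, -13/22, -9/22)

Orthogonality check:
  u_2 · u_1 = 0 (should be 0)
  u_3 · u_1 = 0 (should be 0)
  u_3 · u_2 = 0 (should be 0)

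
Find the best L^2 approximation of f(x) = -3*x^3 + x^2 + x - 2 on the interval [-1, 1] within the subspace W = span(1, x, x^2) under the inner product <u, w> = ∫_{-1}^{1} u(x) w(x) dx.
g(x) = x^2 - 4*x/5 - 2

The best approximation g ∈ W is the orthogonal projection of f onto W. Writing g = a_0 + a_1 x + a_2 x^2, the coefficients solve the normal equations G · a = b where
  G_{ij} = <φ_i, φ_j> and b_i = <f, φ_i>, with φ_0 = 1, φ_1 = x, φ_2 = x^2.
G =
  [2, 0, 2/3]
  [0, 2/3, 0]
  [2/3, 0, 2/5],
b = (-10/3, -8/15, -14/15).
Solving gives a_0 = -2, a_1 = -4/5, a_2 = 1, so
  g(x) = x^2 - 4*x/5 - 2.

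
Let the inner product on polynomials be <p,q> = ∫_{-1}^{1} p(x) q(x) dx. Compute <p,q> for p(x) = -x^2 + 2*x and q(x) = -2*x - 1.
<p,q> = -2

Expand the product: p(x)·q(x) = 2*x^3 - 3*x^2 - 2*x.
∫_{-1}^{1} of each monomial x^k gives [2/(k+1) if k even, 0 if k odd]. Integrating term-by-term (or equivalently evaluating the antiderivative F(x) = x^4/2 - x^3 - x^2 at the endpoints):
  F(1) − F(−1) = -3/2 − (1/2) = -2.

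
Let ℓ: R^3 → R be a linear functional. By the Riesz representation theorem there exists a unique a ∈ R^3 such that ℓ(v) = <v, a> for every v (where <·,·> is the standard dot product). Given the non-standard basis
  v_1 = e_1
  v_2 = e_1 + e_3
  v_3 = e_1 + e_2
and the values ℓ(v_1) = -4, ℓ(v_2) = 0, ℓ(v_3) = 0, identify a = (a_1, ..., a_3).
a = (-4, 4, 4)

Write a = (a_1, ..., a_3) in the standard basis. For each basis vector v_i, ℓ(v_i) = <v_i, a> is a linear equation in the a_j's. Collect the n equations into a matrix system V a = ℓ, where row i of V is v_i (expressed in the standard basis). Since V is invertible (lower-triangular with 1s on the diagonal, up to permutation), solve by back-substitution:
  V =
[[1, 0, 0],
 [1, 0, 1],
 [1, 1, 0]]
  V a = (-4, 0, 0)
Solving gives a = (-4, 4, 4).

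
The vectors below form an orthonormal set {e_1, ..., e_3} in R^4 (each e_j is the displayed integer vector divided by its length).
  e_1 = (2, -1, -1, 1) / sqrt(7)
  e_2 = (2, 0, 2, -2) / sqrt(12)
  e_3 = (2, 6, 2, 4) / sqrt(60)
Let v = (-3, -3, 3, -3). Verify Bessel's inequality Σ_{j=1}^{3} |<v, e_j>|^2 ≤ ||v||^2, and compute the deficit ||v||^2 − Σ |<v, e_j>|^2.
Σ |<v, e_j>|^2 = 207/7; ||v||^2 = 36; deficit = 45/7

Write each e_j = u_j / sqrt(<u_j, u_j>) where u_j is the displayed integer vector. Then <v, e_j> = <v, u_j> / sqrt(<u_j, u_j>), so |<v, e_j>|^2 = <v, u_j>^2 / <u_j, u_j>.
Coefficients: <v, e_1> = -9/sqrt(7), <v, e_2> = 6/sqrt(12), <v, e_3> = -30/sqrt(60).
Square and sum: Σ |<v, e_j>|^2 = 207/7.
Compute ||v||^2 = v·v = 36.
Deficit = 36 − 207/7 = 45/7 ≥ 0, confirming Bessel's inequality. (The deficit equals ||v − Σ <v,e_j> e_j||^2, the squared distance from v to span{e_j}.)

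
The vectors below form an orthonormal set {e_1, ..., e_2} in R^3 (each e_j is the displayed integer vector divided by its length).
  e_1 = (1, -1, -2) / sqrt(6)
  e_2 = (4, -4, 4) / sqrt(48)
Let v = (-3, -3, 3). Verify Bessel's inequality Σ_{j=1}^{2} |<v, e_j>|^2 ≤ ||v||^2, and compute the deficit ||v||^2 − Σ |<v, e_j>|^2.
Σ |<v, e_j>|^2 = 9; ||v||^2 = 27; deficit = 18

Write each e_j = u_j / sqrt(<u_j, u_j>) where u_j is the displayed integer vector. Then <v, e_j> = <v, u_j> / sqrt(<u_j, u_j>), so |<v, e_j>|^2 = <v, u_j>^2 / <u_j, u_j>.
Coefficients: <v, e_1> = -6/sqrt(6), <v, e_2> = 12/sqrt(48).
Square and sum: Σ |<v, e_j>|^2 = 9.
Compute ||v||^2 = v·v = 27.
Deficit = 27 − 9 = 18 ≥ 0, confirming Bessel's inequality. (The deficit equals ||v − Σ <v,e_j> e_j||^2, the squared distance from v to span{e_j}.)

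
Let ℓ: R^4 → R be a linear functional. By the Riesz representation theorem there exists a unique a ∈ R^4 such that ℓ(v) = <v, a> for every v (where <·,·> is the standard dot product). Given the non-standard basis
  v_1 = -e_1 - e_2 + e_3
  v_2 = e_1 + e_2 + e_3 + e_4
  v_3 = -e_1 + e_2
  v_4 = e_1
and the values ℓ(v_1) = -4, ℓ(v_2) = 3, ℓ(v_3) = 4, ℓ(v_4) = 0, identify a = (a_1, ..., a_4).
a = (0, 4, 0, -1)

Write a = (a_1, ..., a_4) in the standard basis. For each basis vector v_i, ℓ(v_i) = <v_i, a> is a linear equation in the a_j's. Collect the n equations into a matrix system V a = ℓ, where row i of V is v_i (expressed in the standard basis). Since V is invertible (lower-triangular with 1s on the diagonal, up to permutation), solve by back-substitution:
  V =
[[-1, -1, 1, 0],
 [1, 1, 1, 1],
 [-1, 1, 0, 0],
 [1, 0, 0, 0]]
  V a = (-4, 3, 4, 0)
Solving gives a = (0, 4, 0, -1).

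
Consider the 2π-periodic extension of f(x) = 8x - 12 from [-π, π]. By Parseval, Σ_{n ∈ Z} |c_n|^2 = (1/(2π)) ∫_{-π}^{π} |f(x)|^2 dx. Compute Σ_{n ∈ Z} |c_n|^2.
Σ |c_n|^2 = 64π^2/3 + 144

Expand and integrate term by term over [-π, π]:
  ∫ (8x)^2 dx = 64·(2π^3/3); ∫ 2·8·(-12)·x dx = 0 (odd integrand); ∫ (-12)^2 dx = 144·2π.
So (1/(2π)) ∫_{-π}^{π} (8x - 12)^2 dx = 64π^2/3 + 144 = 64π^2/3 + 144.
Parseval ⇒ Σ |c_n|^2 = 64π^2/3 + 144.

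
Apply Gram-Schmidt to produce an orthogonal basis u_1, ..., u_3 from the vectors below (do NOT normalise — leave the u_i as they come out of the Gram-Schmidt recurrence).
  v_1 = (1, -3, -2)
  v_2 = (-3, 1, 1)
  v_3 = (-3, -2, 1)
Orthogonal basis:
  u_1 = (1, -3, -2)
  u_2 = (-17/7, -5/7, -1/7)
  u_3 = (1/6, -5/6, 4/3)

Apply the Gram-Schmidt recurrence
  u_1 = v_1
  u_i = v_i − Σ_{j<i} ((v_i · u_j) / (u_j · u_j)) · u_j.

Step by step this gives:
  u_1 = (1, -3, -2)
  u_2 = (-17/7, -5/7, -1/7)
  u_3 = (1/6, -5/6, 4/3)

Orthogonality check:
  u_2 · u_1 = 0 (should be 0)
  u_3 · u_1 = 0 (should be 0)
  u_3 · u_2 = 0 (should be 0)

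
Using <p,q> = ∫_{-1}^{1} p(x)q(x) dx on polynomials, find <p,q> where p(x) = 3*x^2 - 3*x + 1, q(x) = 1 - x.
<p,q> = 6

Expand the product: p(x)·q(x) = -3*x^3 + 6*x^2 - 4*x + 1.
∫_{-1}^{1} of each monomial x^k gives [2/(k+1) if k even, 0 if k odd]. Integrating term-by-term (or equivalently evaluating the antiderivative F(x) = -3*x^4/4 + 2*x^3 - 2*x^2 + x at the endpoints):
  F(1) − F(−1) = 1/4 − (-23/4) = 6.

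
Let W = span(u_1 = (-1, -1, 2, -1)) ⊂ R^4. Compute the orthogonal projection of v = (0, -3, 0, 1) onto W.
proj_W(v) = (-2/7, -2/7, 4/7, -2/7)

Set up U = [u_1 | ... | u_1] ∈ R^(4×1). The projector onto W = col(U) is P = U (U^T U)^(-1) U^T.
Compute U^T U =
  [7],
and U^T v = (2).
Solve U^T U · c = U^T v for the coefficients: c = (2/7). The projection is proj_W(v) = U c.
Check: (v - proj_W(v)) · u_1 = 0  (should be 0).
Result: proj_W(v) = (-2/7, -2/7, 4/7, -2/7).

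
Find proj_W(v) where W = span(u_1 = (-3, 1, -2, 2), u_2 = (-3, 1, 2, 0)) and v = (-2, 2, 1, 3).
proj_W(v) = (-3, 1, 0, 1)

Set up U = [u_1 | ... | u_2] ∈ R^(4×2). The projector onto W = col(U) is P = U (U^T U)^(-1) U^T.
Compute U^T U =
  [18, 6]
  [6, 14],
and U^T v = (12, 10).
Solve U^T U · c = U^T v for the coefficients: c = (1/2, 1/2). The projection is proj_W(v) = U c.
Check: (v - proj_W(v)) · u_1 = 0  (should be 0).
Check: (v - proj_W(v)) · u_2 = 0  (should be 0).
Result: proj_W(v) = (-3, 1, 0, 1).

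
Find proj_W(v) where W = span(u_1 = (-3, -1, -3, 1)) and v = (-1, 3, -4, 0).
proj_W(v) = (-9/5, -3/5, -9/5, 3/5)

Set up U = [u_1 | ... | u_1] ∈ R^(4×1). The projector onto W = col(U) is P = U (U^T U)^(-1) U^T.
Compute U^T U =
  [20],
and U^T v = (12).
Solve U^T U · c = U^T v for the coefficients: c = (3/5). The projection is proj_W(v) = U c.
Check: (v - proj_W(v)) · u_1 = 0  (should be 0).
Result: proj_W(v) = (-9/5, -3/5, -9/5, 3/5).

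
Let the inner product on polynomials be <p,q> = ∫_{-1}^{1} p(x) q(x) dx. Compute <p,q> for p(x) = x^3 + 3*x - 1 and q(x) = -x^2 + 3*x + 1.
<p,q> = 88/15

Expand the product: p(x)·q(x) = -x^5 + 3*x^4 - 2*x^3 + 10*x^2 - 1.
∫_{-1}^{1} of each monomial x^k gives [2/(k+1) if k even, 0 if k odd]. Integrating term-by-term (or equivalently evaluating the antiderivative F(x) = -x^6/6 + 3*x^5/5 - x^4/2 + 10*x^3/3 - x at the endpoints):
  F(1) − F(−1) = 34/15 − (-18/5) = 88/15.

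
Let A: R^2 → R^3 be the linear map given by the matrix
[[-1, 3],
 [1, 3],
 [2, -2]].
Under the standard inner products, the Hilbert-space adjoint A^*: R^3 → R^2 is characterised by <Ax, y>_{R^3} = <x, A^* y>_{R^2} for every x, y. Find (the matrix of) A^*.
A^* = A^T =
[[-1, 1, 2],
 [3, 3, -2]]

For real matrices with standard dot products, the defining identity <Ax, y> = <x, A^* y> gives (Ax)^T y = x^T (A^*) y, i.e. x^T A^T y = x^T (A^*) y. Since this holds for all x, y, we must have A^* = A^T. Therefore
A^* =
[[-1, 1, 2],
 [3, 3, -2]].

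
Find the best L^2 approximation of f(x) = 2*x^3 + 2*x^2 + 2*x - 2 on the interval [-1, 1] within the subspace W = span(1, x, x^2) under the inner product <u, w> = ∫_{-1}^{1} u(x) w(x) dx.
g(x) = 2*x^2 + 16*x/5 - 2

The best approximation g ∈ W is the orthogonal projection of f onto W. Writing g = a_0 + a_1 x + a_2 x^2, the coefficients solve the normal equations G · a = b where
  G_{ij} = <φ_i, φ_j> and b_i = <f, φ_i>, with φ_0 = 1, φ_1 = x, φ_2 = x^2.
G =
  [2, 0, 2/3]
  [0, 2/3, 0]
  [2/3, 0, 2/5],
b = (-8/3, 32/15, -8/15).
Solving gives a_0 = -2, a_1 = 16/5, a_2 = 2, so
  g(x) = 2*x^2 + 16*x/5 - 2.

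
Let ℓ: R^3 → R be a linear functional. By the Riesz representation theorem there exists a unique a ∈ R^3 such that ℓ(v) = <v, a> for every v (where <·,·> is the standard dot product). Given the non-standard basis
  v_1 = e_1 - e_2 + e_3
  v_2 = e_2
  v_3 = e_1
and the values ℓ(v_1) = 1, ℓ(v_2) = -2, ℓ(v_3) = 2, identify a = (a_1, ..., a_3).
a = (2, -2, -3)

Write a = (a_1, ..., a_3) in the standard basis. For each basis vector v_i, ℓ(v_i) = <v_i, a> is a linear equation in the a_j's. Collect the n equations into a matrix system V a = ℓ, where row i of V is v_i (expressed in the standard basis). Since V is invertible (lower-triangular with 1s on the diagonal, up to permutation), solve by back-substitution:
  V =
[[1, -1, 1],
 [0, 1, 0],
 [1, 0, 0]]
  V a = (1, -2, 2)
Solving gives a = (2, -2, -3).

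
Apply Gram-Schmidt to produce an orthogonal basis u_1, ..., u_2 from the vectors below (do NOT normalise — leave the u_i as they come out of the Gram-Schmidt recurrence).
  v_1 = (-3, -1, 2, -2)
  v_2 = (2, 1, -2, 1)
Orthogonal basis:
  u_1 = (-3, -1, 2, -2)
  u_2 = (-1/6, 5/18, -5/9, -4/9)

Apply the Gram-Schmidt recurrence
  u_1 = v_1
  u_i = v_i − Σ_{j<i} ((v_i · u_j) / (u_j · u_j)) · u_j.

Step by step this gives:
  u_1 = (-3, -1, 2, -2)
  u_2 = (-1/6, 5/18, -5/9, -4/9)

Orthogonality check:
  u_2 · u_1 = 0 (should be 0)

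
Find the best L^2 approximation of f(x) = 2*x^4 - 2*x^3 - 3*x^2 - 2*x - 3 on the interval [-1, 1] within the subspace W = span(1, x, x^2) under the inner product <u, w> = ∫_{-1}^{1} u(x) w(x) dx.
g(x) = -9*x^2/7 - 16*x/5 - 111/35

The best approximation g ∈ W is the orthogonal projection of f onto W. Writing g = a_0 + a_1 x + a_2 x^2, the coefficients solve the normal equations G · a = b where
  G_{ij} = <φ_i, φ_j> and b_i = <f, φ_i>, with φ_0 = 1, φ_1 = x, φ_2 = x^2.
G =
  [2, 0, 2/3]
  [0, 2/3, 0]
  [2/3, 0, 2/5],
b = (-36/5, -32/15, -92/35).
Solving gives a_0 = -111/35, a_1 = -16/5, a_2 = -9/7, so
  g(x) = -9*x^2/7 - 16*x/5 - 111/35.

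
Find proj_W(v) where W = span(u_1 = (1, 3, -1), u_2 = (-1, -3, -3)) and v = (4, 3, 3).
proj_W(v) = (13/10, 39/10, 3)

Set up U = [u_1 | ... | u_2] ∈ R^(3×2). The projector onto W = col(U) is P = U (U^T U)^(-1) U^T.
Compute U^T U =
  [11, -7]
  [-7, 19],
and U^T v = (10, -22).
Solve U^T U · c = U^T v for the coefficients: c = (9/40, -43/40). The projection is proj_W(v) = U c.
Check: (v - proj_W(v)) · u_1 = 0  (should be 0).
Check: (v - proj_W(v)) · u_2 = 0  (should be 0).
Result: proj_W(v) = (13/10, 39/10, 3).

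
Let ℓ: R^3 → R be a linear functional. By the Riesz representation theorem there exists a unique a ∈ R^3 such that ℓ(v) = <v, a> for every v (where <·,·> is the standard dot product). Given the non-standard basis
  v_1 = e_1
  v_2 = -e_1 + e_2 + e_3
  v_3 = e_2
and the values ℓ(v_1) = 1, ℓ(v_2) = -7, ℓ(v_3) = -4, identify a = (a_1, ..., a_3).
a = (1, -4, -2)

Write a = (a_1, ..., a_3) in the standard basis. For each basis vector v_i, ℓ(v_i) = <v_i, a> is a linear equation in the a_j's. Collect the n equations into a matrix system V a = ℓ, where row i of V is v_i (expressed in the standard basis). Since V is invertible (lower-triangular with 1s on the diagonal, up to permutation), solve by back-substitution:
  V =
[[1, 0, 0],
 [-1, 1, 1],
 [0, 1, 0]]
  V a = (1, -7, -4)
Solving gives a = (1, -4, -2).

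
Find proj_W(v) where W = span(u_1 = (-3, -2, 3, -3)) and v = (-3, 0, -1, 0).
proj_W(v) = (-18/31, -12/31, 18/31, -18/31)

Set up U = [u_1 | ... | u_1] ∈ R^(4×1). The projector onto W = col(U) is P = U (U^T U)^(-1) U^T.
Compute U^T U =
  [31],
and U^T v = (6).
Solve U^T U · c = U^T v for the coefficients: c = (6/31). The projection is proj_W(v) = U c.
Check: (v - proj_W(v)) · u_1 = 0  (should be 0).
Result: proj_W(v) = (-18/31, -12/31, 18/31, -18/31).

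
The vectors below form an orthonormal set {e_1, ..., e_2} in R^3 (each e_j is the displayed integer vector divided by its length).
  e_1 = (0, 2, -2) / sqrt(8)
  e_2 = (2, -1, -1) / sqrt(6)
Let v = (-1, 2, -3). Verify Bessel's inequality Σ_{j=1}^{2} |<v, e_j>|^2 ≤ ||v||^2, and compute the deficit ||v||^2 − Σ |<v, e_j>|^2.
Σ |<v, e_j>|^2 = 38/3; ||v||^2 = 14; deficit = 4/3

Write each e_j = u_j / sqrt(<u_j, u_j>) where u_j is the displayed integer vector. Then <v, e_j> = <v, u_j> / sqrt(<u_j, u_j>), so |<v, e_j>|^2 = <v, u_j>^2 / <u_j, u_j>.
Coefficients: <v, e_1> = 10/sqrt(8), <v, e_2> = -1/sqrt(6).
Square and sum: Σ |<v, e_j>|^2 = 38/3.
Compute ||v||^2 = v·v = 14.
Deficit = 14 − 38/3 = 4/3 ≥ 0, confirming Bessel's inequality. (The deficit equals ||v − Σ <v,e_j> e_j||^2, the squared distance from v to span{e_j}.)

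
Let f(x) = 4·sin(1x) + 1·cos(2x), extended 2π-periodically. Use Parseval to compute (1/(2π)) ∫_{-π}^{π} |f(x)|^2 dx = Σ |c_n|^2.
Σ |c_n|^2 = 17/2

Expand |f|^2 and use orthogonality of {sin(nx), cos(mx)} on [-π, π]:
  ∫_{-π}^{π} sin(nx)^2 dx = π, ∫ cos(mx)^2 dx = π, and cross terms integrate to 0.
So ∫_{-π}^{π} f(x)^2 dx = 4^2 · π + 1^2 · π = (16 + 1)π.
Divide by 2π: (16 + 1)/2 = 17/2.
By Parseval, this equals Σ |c_n|^2.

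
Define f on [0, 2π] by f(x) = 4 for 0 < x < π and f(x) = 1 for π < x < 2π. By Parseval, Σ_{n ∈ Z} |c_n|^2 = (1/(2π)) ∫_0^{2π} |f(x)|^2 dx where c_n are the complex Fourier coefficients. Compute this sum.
Σ |c_n|^2 = 17/2

Parseval equates the L^2 energy of f (normalised by 1/(2π)) with the ℓ^2 sum of its Fourier coefficients: (1/(2π)) ∫_0^{2π} |f|^2 = Σ |c_n|^2.
Compute the left side: (1/(2π)) [∫_0^π 4^2 dx + ∫_π^{2π} 1^2 dx] = (1/(2π)) · (16π + 1π) = (16 + 1)/2 = 17/2.
So Σ_{n ∈ Z} |c_n|^2 = 17/2.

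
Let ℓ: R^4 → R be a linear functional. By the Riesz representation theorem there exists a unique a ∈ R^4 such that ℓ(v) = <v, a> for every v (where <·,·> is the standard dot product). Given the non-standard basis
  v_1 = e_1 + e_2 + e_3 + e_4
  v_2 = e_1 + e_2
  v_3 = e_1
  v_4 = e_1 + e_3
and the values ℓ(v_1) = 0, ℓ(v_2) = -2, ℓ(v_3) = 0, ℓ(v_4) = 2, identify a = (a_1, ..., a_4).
a = (0, -2, 2, 0)

Write a = (a_1, ..., a_4) in the standard basis. For each basis vector v_i, ℓ(v_i) = <v_i, a> is a linear equation in the a_j's. Collect the n equations into a matrix system V a = ℓ, where row i of V is v_i (expressed in the standard basis). Since V is invertible (lower-triangular with 1s on the diagonal, up to permutation), solve by back-substitution:
  V =
[[1, 1, 1, 1],
 [1, 1, 0, 0],
 [1, 0, 0, 0],
 [1, 0, 1, 0]]
  V a = (0, -2, 0, 2)
Solving gives a = (0, -2, 2, 0).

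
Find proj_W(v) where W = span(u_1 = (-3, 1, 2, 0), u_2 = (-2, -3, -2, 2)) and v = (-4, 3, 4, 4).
proj_W(v) = (-1464/293, 455/293, 946/293, 18/293)

Set up U = [u_1 | ... | u_2] ∈ R^(4×2). The projector onto W = col(U) is P = U (U^T U)^(-1) U^T.
Compute U^T U =
  [14, -1]
  [-1, 21],
and U^T v = (23, -1).
Solve U^T U · c = U^T v for the coefficients: c = (482/293, 9/293). The projection is proj_W(v) = U c.
Check: (v - proj_W(v)) · u_1 = 0  (should be 0).
Check: (v - proj_W(v)) · u_2 = 0  (should be 0).
Result: proj_W(v) = (-1464/293, 455/293, 946/293, 18/293).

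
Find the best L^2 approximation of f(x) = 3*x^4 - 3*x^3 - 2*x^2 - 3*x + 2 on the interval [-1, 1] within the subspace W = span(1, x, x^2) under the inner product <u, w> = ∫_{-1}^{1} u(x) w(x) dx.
g(x) = 4*x^2/7 - 24*x/5 + 61/35

The best approximation g ∈ W is the orthogonal projection of f onto W. Writing g = a_0 + a_1 x + a_2 x^2, the coefficients solve the normal equations G · a = b where
  G_{ij} = <φ_i, φ_j> and b_i = <f, φ_i>, with φ_0 = 1, φ_1 = x, φ_2 = x^2.
G =
  [2, 0, 2/3]
  [0, 2/3, 0]
  [2/3, 0, 2/5],
b = (58/15, -16/5, 146/105).
Solving gives a_0 = 61/35, a_1 = -24/5, a_2 = 4/7, so
  g(x) = 4*x^2/7 - 24*x/5 + 61/35.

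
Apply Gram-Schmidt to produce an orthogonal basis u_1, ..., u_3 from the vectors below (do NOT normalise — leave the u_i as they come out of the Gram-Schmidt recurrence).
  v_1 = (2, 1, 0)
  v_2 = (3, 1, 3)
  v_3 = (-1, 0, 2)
Orthogonal basis:
  u_1 = (2, 1, 0)
  u_2 = (1/5, -2/5, 3)
  u_3 = (-15/46, 15/23, 5/46)

Apply the Gram-Schmidt recurrence
  u_1 = v_1
  u_i = v_i − Σ_{j<i} ((v_i · u_j) / (u_j · u_j)) · u_j.

Step by step this gives:
  u_1 = (2, 1, 0)
  u_2 = (1/5, -2/5, 3)
  u_3 = (-15/46, 15/23, 5/46)

Orthogonality check:
  u_2 · u_1 = 0 (should be 0)
  u_3 · u_1 = 0 (should be 0)
  u_3 · u_2 = 0 (should be 0)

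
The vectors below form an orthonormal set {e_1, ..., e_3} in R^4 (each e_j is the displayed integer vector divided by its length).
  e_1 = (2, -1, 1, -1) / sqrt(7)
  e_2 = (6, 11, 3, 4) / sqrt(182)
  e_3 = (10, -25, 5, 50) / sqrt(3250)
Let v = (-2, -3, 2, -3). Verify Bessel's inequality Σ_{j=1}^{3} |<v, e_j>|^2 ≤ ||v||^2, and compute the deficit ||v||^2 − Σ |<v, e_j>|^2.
Σ |<v, e_j>|^2 = 94/5; ||v||^2 = 26; deficit = 36/5

Write each e_j = u_j / sqrt(<u_j, u_j>) where u_j is the displayed integer vector. Then <v, e_j> = <v, u_j> / sqrt(<u_j, u_j>), so |<v, e_j>|^2 = <v, u_j>^2 / <u_j, u_j>.
Coefficients: <v, e_1> = 4/sqrt(7), <v, e_2> = -51/sqrt(182), <v, e_3> = -85/sqrt(3250).
Square and sum: Σ |<v, e_j>|^2 = 94/5.
Compute ||v||^2 = v·v = 26.
Deficit = 26 − 94/5 = 36/5 ≥ 0, confirming Bessel's inequality. (The deficit equals ||v − Σ <v,e_j> e_j||^2, the squared distance from v to span{e_j}.)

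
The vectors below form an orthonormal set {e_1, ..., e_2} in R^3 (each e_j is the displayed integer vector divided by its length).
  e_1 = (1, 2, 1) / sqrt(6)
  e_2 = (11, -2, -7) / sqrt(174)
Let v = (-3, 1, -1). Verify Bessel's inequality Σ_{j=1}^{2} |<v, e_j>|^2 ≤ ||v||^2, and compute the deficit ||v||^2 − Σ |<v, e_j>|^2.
Σ |<v, e_j>|^2 = 150/29; ||v||^2 = 11; deficit = 169/29

Write each e_j = u_j / sqrt(<u_j, u_j>) where u_j is the displayed integer vector. Then <v, e_j> = <v, u_j> / sqrt(<u_j, u_j>), so |<v, e_j>|^2 = <v, u_j>^2 / <u_j, u_j>.
Coefficients: <v, e_1> = -2/sqrt(6), <v, e_2> = -28/sqrt(174).
Square and sum: Σ |<v, e_j>|^2 = 150/29.
Compute ||v||^2 = v·v = 11.
Deficit = 11 − 150/29 = 169/29 ≥ 0, confirming Bessel's inequality. (The deficit equals ||v − Σ <v,e_j> e_j||^2, the squared distance from v to span{e_j}.)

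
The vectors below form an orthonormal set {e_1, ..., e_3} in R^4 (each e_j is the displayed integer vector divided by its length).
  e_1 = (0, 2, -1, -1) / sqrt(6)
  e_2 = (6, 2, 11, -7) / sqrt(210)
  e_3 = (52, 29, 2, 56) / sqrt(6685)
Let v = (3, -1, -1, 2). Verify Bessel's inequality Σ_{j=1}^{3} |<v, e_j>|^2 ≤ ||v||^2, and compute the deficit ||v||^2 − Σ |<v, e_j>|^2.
Σ |<v, e_j>|^2 = 1965/191; ||v||^2 = 15; deficit = 900/191

Write each e_j = u_j / sqrt(<u_j, u_j>) where u_j is the displayed integer vector. Then <v, e_j> = <v, u_j> / sqrt(<u_j, u_j>), so |<v, e_j>|^2 = <v, u_j>^2 / <u_j, u_j>.
Coefficients: <v, e_1> = -3/sqrt(6), <v, e_2> = -9/sqrt(210), <v, e_3> = 237/sqrt(6685).
Square and sum: Σ |<v, e_j>|^2 = 1965/191.
Compute ||v||^2 = v·v = 15.
Deficit = 15 − 1965/191 = 900/191 ≥ 0, confirming Bessel's inequality. (The deficit equals ||v − Σ <v,e_j> e_j||^2, the squared distance from v to span{e_j}.)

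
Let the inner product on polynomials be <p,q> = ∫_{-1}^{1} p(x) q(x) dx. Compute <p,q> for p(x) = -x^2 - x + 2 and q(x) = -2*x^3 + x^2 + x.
<p,q> = 16/15

Expand the product: p(x)·q(x) = 2*x^5 + x^4 - 6*x^3 + x^2 + 2*x.
∫_{-1}^{1} of each monomial x^k gives [2/(k+1) if k even, 0 if k odd]. Integrating term-by-term (or equivalently evaluating the antiderivative F(x) = x^6/3 + x^5/5 - 3*x^4/2 + x^3/3 + x^2 at the endpoints):
  F(1) − F(−1) = 11/30 − (-7/10) = 16/15.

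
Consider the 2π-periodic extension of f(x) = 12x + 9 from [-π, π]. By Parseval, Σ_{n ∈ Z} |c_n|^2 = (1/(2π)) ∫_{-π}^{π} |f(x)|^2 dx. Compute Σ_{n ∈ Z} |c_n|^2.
Σ |c_n|^2 = 48π^2 + 81

Expand and integrate term by term over [-π, π]:
  ∫ (12x)^2 dx = 144·(2π^3/3); ∫ 2·12·(9)·x dx = 0 (odd integrand); ∫ 9^2 dx = 81·2π.
So (1/(2π)) ∫_{-π}^{π} (12x + 9)^2 dx = 144π^2/3 + 81 = 48π^2 + 81.
Parseval ⇒ Σ |c_n|^2 = 48π^2 + 81.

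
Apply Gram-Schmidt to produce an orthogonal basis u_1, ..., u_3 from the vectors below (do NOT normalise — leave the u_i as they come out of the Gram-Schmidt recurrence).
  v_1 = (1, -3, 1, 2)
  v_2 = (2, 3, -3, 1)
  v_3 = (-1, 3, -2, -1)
Orthogonal basis:
  u_1 = (1, -3, 1, 2)
  u_2 = (38/15, 7/5, -37/15, 31/15)
  u_3 = (-191/281, -39/281, -132/281, 103/281)

Apply the Gram-Schmidt recurrence
  u_1 = v_1
  u_i = v_i − Σ_{j<i} ((v_i · u_j) / (u_j · u_j)) · u_j.

Step by step this gives:
  u_1 = (1, -3, 1, 2)
  u_2 = (38/15, 7/5, -37/15, 31/15)
  u_3 = (-191/281, -39/281, -132/281, 103/281)

Orthogonality check:
  u_2 · u_1 = 0 (should be 0)
  u_3 · u_1 = 0 (should be 0)
  u_3 · u_2 = 0 (should be 0)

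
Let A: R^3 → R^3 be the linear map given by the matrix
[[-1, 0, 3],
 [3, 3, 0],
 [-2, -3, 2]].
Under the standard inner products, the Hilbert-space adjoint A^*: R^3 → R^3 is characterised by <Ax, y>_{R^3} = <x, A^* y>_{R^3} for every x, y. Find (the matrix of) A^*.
A^* = A^T =
[[-1, 3, -2],
 [0, 3, -3],
 [3, 0, 2]]

For real matrices with standard dot products, the defining identity <Ax, y> = <x, A^* y> gives (Ax)^T y = x^T (A^*) y, i.e. x^T A^T y = x^T (A^*) y. Since this holds for all x, y, we must have A^* = A^T. Therefore
A^* =
[[-1, 3, -2],
 [0, 3, -3],
 [3, 0, 2]].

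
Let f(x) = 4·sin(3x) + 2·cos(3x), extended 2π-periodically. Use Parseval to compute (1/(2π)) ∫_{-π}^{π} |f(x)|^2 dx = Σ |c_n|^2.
Σ |c_n|^2 = 10

Expand |f|^2 and use orthogonality of {sin(nx), cos(mx)} on [-π, π]:
  ∫_{-π}^{π} sin(nx)^2 dx = π, ∫ cos(mx)^2 dx = π, and cross terms integrate to 0.
So ∫_{-π}^{π} f(x)^2 dx = 4^2 · π + 2^2 · π = (16 + 4)π.
Divide by 2π: (16 + 4)/2 = 10.
By Parseval, this equals Σ |c_n|^2.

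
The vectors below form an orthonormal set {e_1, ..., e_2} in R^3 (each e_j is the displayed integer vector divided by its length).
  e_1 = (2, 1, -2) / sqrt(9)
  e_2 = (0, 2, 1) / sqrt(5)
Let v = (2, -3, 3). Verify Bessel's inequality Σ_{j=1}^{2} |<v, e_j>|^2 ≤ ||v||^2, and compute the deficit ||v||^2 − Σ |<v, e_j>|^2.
Σ |<v, e_j>|^2 = 206/45; ||v||^2 = 22; deficit = 784/45

Write each e_j = u_j / sqrt(<u_j, u_j>) where u_j is the displayed integer vector. Then <v, e_j> = <v, u_j> / sqrt(<u_j, u_j>), so |<v, e_j>|^2 = <v, u_j>^2 / <u_j, u_j>.
Coefficients: <v, e_1> = -5/sqrt(9), <v, e_2> = -3/sqrt(5).
Square and sum: Σ |<v, e_j>|^2 = 206/45.
Compute ||v||^2 = v·v = 22.
Deficit = 22 − 206/45 = 784/45 ≥ 0, confirming Bessel's inequality. (The deficit equals ||v − Σ <v,e_j> e_j||^2, the squared distance from v to span{e_j}.)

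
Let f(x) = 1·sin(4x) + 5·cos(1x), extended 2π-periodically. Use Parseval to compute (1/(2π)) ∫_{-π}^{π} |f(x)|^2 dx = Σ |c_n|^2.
Σ |c_n|^2 = 13

Expand |f|^2 and use orthogonality of {sin(nx), cos(mx)} on [-π, π]:
  ∫_{-π}^{π} sin(nx)^2 dx = π, ∫ cos(mx)^2 dx = π, and cross terms integrate to 0.
So ∫_{-π}^{π} f(x)^2 dx = 1^2 · π + 5^2 · π = (1 + 25)π.
Divide by 2π: (1 + 25)/2 = 13.
By Parseval, this equals Σ |c_n|^2.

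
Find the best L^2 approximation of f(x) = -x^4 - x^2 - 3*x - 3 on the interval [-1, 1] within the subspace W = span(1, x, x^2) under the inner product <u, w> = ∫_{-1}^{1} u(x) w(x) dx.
g(x) = -13*x^2/7 - 3*x - 102/35

The best approximation g ∈ W is the orthogonal projection of f onto W. Writing g = a_0 + a_1 x + a_2 x^2, the coefficients solve the normal equations G · a = b where
  G_{ij} = <φ_i, φ_j> and b_i = <f, φ_i>, with φ_0 = 1, φ_1 = x, φ_2 = x^2.
G =
  [2, 0, 2/3]
  [0, 2/3, 0]
  [2/3, 0, 2/5],
b = (-106/15, -2, -94/35).
Solving gives a_0 = -102/35, a_1 = -3, a_2 = -13/7, so
  g(x) = -13*x^2/7 - 3*x - 102/35.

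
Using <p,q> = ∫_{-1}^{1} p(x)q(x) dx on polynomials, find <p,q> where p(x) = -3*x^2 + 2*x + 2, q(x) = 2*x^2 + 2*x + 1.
<p,q> = 74/15

Expand the product: p(x)·q(x) = -6*x^4 - 2*x^3 + 5*x^2 + 6*x + 2.
∫_{-1}^{1} of each monomial x^k gives [2/(k+1) if k even, 0 if k odd]. Integrating term-by-term (or equivalently evaluating the antiderivative F(x) = -6*x^5/5 - x^4/2 + 5*x^3/3 + 3*x^2 + 2*x at the endpoints):
  F(1) − F(−1) = 149/30 − (1/30) = 74/15.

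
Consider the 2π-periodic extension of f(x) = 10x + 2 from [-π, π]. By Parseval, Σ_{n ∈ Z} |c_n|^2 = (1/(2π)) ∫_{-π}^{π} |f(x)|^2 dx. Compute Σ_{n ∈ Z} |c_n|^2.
Σ |c_n|^2 = 100π^2/3 + 4

Expand and integrate term by term over [-π, π]:
  ∫ (10x)^2 dx = 100·(2π^3/3); ∫ 2·10·(2)·x dx = 0 (odd integrand); ∫ 2^2 dx = 4·2π.
So (1/(2π)) ∫_{-π}^{π} (10x + 2)^2 dx = 100π^2/3 + 4 = 100π^2/3 + 4.
Parseval ⇒ Σ |c_n|^2 = 100π^2/3 + 4.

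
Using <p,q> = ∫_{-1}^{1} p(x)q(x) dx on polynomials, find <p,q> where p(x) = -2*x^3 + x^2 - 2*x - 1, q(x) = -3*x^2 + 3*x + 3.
<p,q> = -48/5

Expand the product: p(x)·q(x) = 6*x^5 - 9*x^4 + 3*x^3 - 9*x - 3.
∫_{-1}^{1} of each monomial x^k gives [2/(k+1) if k even, 0 if k odd]. Integrating term-by-term (or equivalently evaluating the antiderivative F(x) = x^6 - 9*x^5/5 + 3*x^4/4 - 9*x^2/2 - 3*x at the endpoints):
  F(1) − F(−1) = -151/20 − (41/20) = -48/5.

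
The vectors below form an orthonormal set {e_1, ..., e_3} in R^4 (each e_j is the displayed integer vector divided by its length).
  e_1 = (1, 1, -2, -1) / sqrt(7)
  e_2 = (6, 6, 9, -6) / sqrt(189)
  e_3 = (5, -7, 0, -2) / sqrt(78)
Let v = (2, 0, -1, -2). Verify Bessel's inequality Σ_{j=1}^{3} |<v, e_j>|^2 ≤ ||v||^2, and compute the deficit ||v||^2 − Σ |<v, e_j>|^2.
Σ |<v, e_j>|^2 = 115/13; ||v||^2 = 9; deficit = 2/13

Write each e_j = u_j / sqrt(<u_j, u_j>) where u_j is the displayed integer vector. Then <v, e_j> = <v, u_j> / sqrt(<u_j, u_j>), so |<v, e_j>|^2 = <v, u_j>^2 / <u_j, u_j>.
Coefficients: <v, e_1> = 6/sqrt(7), <v, e_2> = 15/sqrt(189), <v, e_3> = 14/sqrt(78).
Square and sum: Σ |<v, e_j>|^2 = 115/13.
Compute ||v||^2 = v·v = 9.
Deficit = 9 − 115/13 = 2/13 ≥ 0, confirming Bessel's inequality. (The deficit equals ||v − Σ <v,e_j> e_j||^2, the squared distance from v to span{e_j}.)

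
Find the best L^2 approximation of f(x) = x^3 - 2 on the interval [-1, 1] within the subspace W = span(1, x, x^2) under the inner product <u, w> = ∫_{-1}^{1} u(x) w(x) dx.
g(x) = 3*x/5 - 2

The best approximation g ∈ W is the orthogonal projection of f onto W. Writing g = a_0 + a_1 x + a_2 x^2, the coefficients solve the normal equations G · a = b where
  G_{ij} = <φ_i, φ_j> and b_i = <f, φ_i>, with φ_0 = 1, φ_1 = x, φ_2 = x^2.
G =
  [2, 0, 2/3]
  [0, 2/3, 0]
  [2/3, 0, 2/5],
b = (-4, 2/5, -4/3).
Solving gives a_0 = -2, a_1 = 3/5, a_2 = 0, so
  g(x) = 3*x/5 - 2.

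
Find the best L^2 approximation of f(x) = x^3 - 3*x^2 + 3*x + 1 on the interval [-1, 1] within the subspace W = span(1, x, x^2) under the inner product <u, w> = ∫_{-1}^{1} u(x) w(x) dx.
g(x) = -3*x^2 + 18*x/5 + 1

The best approximation g ∈ W is the orthogonal projection of f onto W. Writing g = a_0 + a_1 x + a_2 x^2, the coefficients solve the normal equations G · a = b where
  G_{ij} = <φ_i, φ_j> and b_i = <f, φ_i>, with φ_0 = 1, φ_1 = x, φ_2 = x^2.
G =
  [2, 0, 2/3]
  [0, 2/3, 0]
  [2/3, 0, 2/5],
b = (0, 12/5, -8/15).
Solving gives a_0 = 1, a_1 = 18/5, a_2 = -3, so
  g(x) = -3*x^2 + 18*x/5 + 1.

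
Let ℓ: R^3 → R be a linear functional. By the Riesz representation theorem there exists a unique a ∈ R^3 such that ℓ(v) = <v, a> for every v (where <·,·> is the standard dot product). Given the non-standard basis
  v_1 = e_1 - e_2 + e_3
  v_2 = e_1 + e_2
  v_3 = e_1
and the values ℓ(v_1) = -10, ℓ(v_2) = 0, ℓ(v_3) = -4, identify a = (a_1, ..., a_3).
a = (-4, 4, -2)

Write a = (a_1, ..., a_3) in the standard basis. For each basis vector v_i, ℓ(v_i) = <v_i, a> is a linear equation in the a_j's. Collect the n equations into a matrix system V a = ℓ, where row i of V is v_i (expressed in the standard basis). Since V is invertible (lower-triangular with 1s on the diagonal, up to permutation), solve by back-substitution:
  V =
[[1, -1, 1],
 [1, 1, 0],
 [1, 0, 0]]
  V a = (-10, 0, -4)
Solving gives a = (-4, 4, -2).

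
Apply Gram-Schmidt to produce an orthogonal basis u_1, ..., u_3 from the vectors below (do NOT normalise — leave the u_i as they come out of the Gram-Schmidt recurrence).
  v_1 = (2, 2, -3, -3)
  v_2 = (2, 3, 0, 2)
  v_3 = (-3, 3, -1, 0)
Orthogonal basis:
  u_1 = (2, 2, -3, -3)
  u_2 = (22/13, 35/13, 6/13, 32/13)
  u_3 = (-248/71, 167/71, -103/142, -5/142)

Apply the Gram-Schmidt recurrence
  u_1 = v_1
  u_i = v_i − Σ_{j<i} ((v_i · u_j) / (u_j · u_j)) · u_j.

Step by step this gives:
  u_1 = (2, 2, -3, -3)
  u_2 = (22/13, 35/13, 6/13, 32/13)
  u_3 = (-248/71, 167/71, -103/142, -5/142)

Orthogonality check:
  u_2 · u_1 = 0 (should be 0)
  u_3 · u_1 = 0 (should be 0)
  u_3 · u_2 = 0 (should be 0)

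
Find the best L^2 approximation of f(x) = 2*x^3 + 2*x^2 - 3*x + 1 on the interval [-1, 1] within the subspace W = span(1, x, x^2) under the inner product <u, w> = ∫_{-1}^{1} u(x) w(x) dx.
g(x) = 2*x^2 - 9*x/5 + 1

The best approximation g ∈ W is the orthogonal projection of f onto W. Writing g = a_0 + a_1 x + a_2 x^2, the coefficients solve the normal equations G · a = b where
  G_{ij} = <φ_i, φ_j> and b_i = <f, φ_i>, with φ_0 = 1, φ_1 = x, φ_2 = x^2.
G =
  [2, 0, 2/3]
  [0, 2/3, 0]
  [2/3, 0, 2/5],
b = (10/3, -6/5, 22/15).
Solving gives a_0 = 1, a_1 = -9/5, a_2 = 2, so
  g(x) = 2*x^2 - 9*x/5 + 1.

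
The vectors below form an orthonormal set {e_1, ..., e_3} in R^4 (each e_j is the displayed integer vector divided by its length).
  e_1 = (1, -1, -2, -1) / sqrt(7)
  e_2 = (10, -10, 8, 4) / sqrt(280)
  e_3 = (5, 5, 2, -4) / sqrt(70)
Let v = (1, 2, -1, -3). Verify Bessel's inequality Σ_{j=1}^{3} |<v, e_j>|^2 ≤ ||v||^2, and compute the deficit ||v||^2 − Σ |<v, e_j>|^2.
Σ |<v, e_j>|^2 = 101/7; ||v||^2 = 15; deficit = 4/7

Write each e_j = u_j / sqrt(<u_j, u_j>) where u_j is the displayed integer vector. Then <v, e_j> = <v, u_j> / sqrt(<u_j, u_j>), so |<v, e_j>|^2 = <v, u_j>^2 / <u_j, u_j>.
Coefficients: <v, e_1> = 4/sqrt(7), <v, e_2> = -30/sqrt(280), <v, e_3> = 25/sqrt(70).
Square and sum: Σ |<v, e_j>|^2 = 101/7.
Compute ||v||^2 = v·v = 15.
Deficit = 15 − 101/7 = 4/7 ≥ 0, confirming Bessel's inequality. (The deficit equals ||v − Σ <v,e_j> e_j||^2, the squared distance from v to span{e_j}.)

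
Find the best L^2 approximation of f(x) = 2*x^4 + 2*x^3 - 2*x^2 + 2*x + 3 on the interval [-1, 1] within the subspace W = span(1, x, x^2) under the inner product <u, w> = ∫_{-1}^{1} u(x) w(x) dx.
g(x) = -2*x^2/7 + 16*x/5 + 99/35

The best approximation g ∈ W is the orthogonal projection of f onto W. Writing g = a_0 + a_1 x + a_2 x^2, the coefficients solve the normal equations G · a = b where
  G_{ij} = <φ_i, φ_j> and b_i = <f, φ_i>, with φ_0 = 1, φ_1 = x, φ_2 = x^2.
G =
  [2, 0, 2/3]
  [0, 2/3, 0]
  [2/3, 0, 2/5],
b = (82/15, 32/15, 62/35).
Solving gives a_0 = 99/35, a_1 = 16/5, a_2 = -2/7, so
  g(x) = -2*x^2/7 + 16*x/5 + 99/35.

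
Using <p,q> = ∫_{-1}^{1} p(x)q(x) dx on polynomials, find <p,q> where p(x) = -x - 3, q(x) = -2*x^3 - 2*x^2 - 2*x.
<p,q> = 92/15

Expand the product: p(x)·q(x) = 2*x^4 + 8*x^3 + 8*x^2 + 6*x.
∫_{-1}^{1} of each monomial x^k gives [2/(k+1) if k even, 0 if k odd]. Integrating term-by-term (or equivalently evaluating the antiderivative F(x) = 2*x^5/5 + 2*x^4 + 8*x^3/3 + 3*x^2 at the endpoints):
  F(1) − F(−1) = 121/15 − (29/15) = 92/15.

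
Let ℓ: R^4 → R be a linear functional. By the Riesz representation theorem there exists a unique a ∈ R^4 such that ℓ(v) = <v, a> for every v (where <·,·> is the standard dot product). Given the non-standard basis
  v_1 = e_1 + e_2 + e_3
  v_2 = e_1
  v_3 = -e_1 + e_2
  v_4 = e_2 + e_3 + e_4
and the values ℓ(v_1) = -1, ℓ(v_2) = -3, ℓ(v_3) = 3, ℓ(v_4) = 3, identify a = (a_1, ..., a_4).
a = (-3, 0, 2, 1)

Write a = (a_1, ..., a_4) in the standard basis. For each basis vector v_i, ℓ(v_i) = <v_i, a> is a linear equation in the a_j's. Collect the n equations into a matrix system V a = ℓ, where row i of V is v_i (expressed in the standard basis). Since V is invertible (lower-triangular with 1s on the diagonal, up to permutation), solve by back-substitution:
  V =
[[1, 1, 1, 0],
 [1, 0, 0, 0],
 [-1, 1, 0, 0],
 [0, 1, 1, 1]]
  V a = (-1, -3, 3, 3)
Solving gives a = (-3, 0, 2, 1).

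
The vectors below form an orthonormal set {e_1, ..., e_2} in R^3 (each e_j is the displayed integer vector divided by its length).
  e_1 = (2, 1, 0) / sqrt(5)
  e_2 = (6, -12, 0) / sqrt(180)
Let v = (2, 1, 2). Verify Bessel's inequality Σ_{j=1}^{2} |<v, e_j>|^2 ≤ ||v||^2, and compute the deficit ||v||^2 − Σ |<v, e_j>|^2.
Σ |<v, e_j>|^2 = 5; ||v||^2 = 9; deficit = 4

Write each e_j = u_j / sqrt(<u_j, u_j>) where u_j is the displayed integer vector. Then <v, e_j> = <v, u_j> / sqrt(<u_j, u_j>), so |<v, e_j>|^2 = <v, u_j>^2 / <u_j, u_j>.
Coefficients: <v, e_1> = 5/sqrt(5), <v, e_2> = 0/sqrt(180).
Square and sum: Σ |<v, e_j>|^2 = 5.
Compute ||v||^2 = v·v = 9.
Deficit = 9 − 5 = 4 ≥ 0, confirming Bessel's inequality. (The deficit equals ||v − Σ <v,e_j> e_j||^2, the squared distance from v to span{e_j}.)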